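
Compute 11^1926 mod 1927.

484

11^1 ≡ 11 (mod 1927)
11^2 ≡ 11^2 = 121 ≡ 121 (mod 1927)
11^4 ≡ 121^2 = 14641 ≡ 1152 (mod 1927)
11^8 ≡ 1152^2 = 1327104 ≡ 1328 (mod 1927)
11^16 ≡ 1328^2 = 1763584 ≡ 379 (mod 1927)
11^32 ≡ 379^2 = 143641 ≡ 1043 (mod 1927)
11^64 ≡ 1043^2 = 1087849 ≡ 1021 (mod 1927)
11^128 ≡ 1021^2 = 1042441 ≡ 1861 (mod 1927)
11^256 ≡ 1861^2 = 3463321 ≡ 502 (mod 1927)
11^512 ≡ 502^2 = 252004 ≡ 1494 (mod 1927)
11^1024 ≡ 1494^2 = 2232036 ≡ 570 (mod 1927)
1926 = 1024 + 512 + 256 + 128 + 4 + 2 in binary powers of 2.
So 11^1926 ≡ 570 · 1494 · 502 · 1861 · 1152 · 121 ≡ 484 (mod 1927).
Since 484 ≠ 1, base 11 is a Fermat witness: 1927 is composite.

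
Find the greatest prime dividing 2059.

71

2059 = 29 · 71
71 is prime.
So 2059 = 29 · 71; the largest prime factor is 71.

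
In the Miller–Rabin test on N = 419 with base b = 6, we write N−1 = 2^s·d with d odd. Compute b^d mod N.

419 − 1 = 418 = 2^1 · 209, so d = 209.
6^1 ≡ 6 (mod 419)
6^2 ≡ 6^2 = 36 ≡ 36 (mod 419)
6^4 ≡ 36^2 = 1296 ≡ 39 (mod 419)
6^8 ≡ 39^2 = 1521 ≡ 264 (mod 419)
6^16 ≡ 264^2 = 69696 ≡ 142 (mod 419)
6^32 ≡ 142^2 = 20164 ≡ 52 (mod 419)
6^64 ≡ 52^2 = 2704 ≡ 190 (mod 419)
6^128 ≡ 190^2 = 36100 ≡ 66 (mod 419)
209 = 128 + 64 + 16 + 1 in binary powers of 2.
So 6^209 ≡ 66 · 190 · 142 · 6 ≡ 418 (mod 419).
Since 6^d ≡ 418 (mod 419), base 6 does not prove 419 composite.

418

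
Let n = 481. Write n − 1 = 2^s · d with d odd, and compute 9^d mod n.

417

481 − 1 = 480 = 2^5 · 15, so d = 15.
9^1 ≡ 9 (mod 481)
9^2 ≡ 9^2 = 81 ≡ 81 (mod 481)
9^4 ≡ 81^2 = 6561 ≡ 308 (mod 481)
9^8 ≡ 308^2 = 94864 ≡ 107 (mod 481)
15 = 8 + 4 + 2 + 1 in binary powers of 2.
So 9^15 ≡ 107 · 308 · 81 · 9 ≡ 417 (mod 481).
Squaring chain: 417 → 248 → 417 → 248 → 417; never reaches −1, so base 9 is a Miller–Rabin witness that 481 is composite.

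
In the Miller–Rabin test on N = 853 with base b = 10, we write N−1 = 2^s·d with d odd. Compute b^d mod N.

1

853 − 1 = 852 = 2^2 · 213, so d = 213.
10^1 ≡ 10 (mod 853)
10^2 ≡ 10^2 = 100 ≡ 100 (mod 853)
10^4 ≡ 100^2 = 10000 ≡ 617 (mod 853)
10^8 ≡ 617^2 = 380689 ≡ 251 (mod 853)
10^16 ≡ 251^2 = 63001 ≡ 732 (mod 853)
10^32 ≡ 732^2 = 535824 ≡ 140 (mod 853)
10^64 ≡ 140^2 = 19600 ≡ 834 (mod 853)
10^128 ≡ 834^2 = 695556 ≡ 361 (mod 853)
213 = 128 + 64 + 16 + 4 + 1 in binary powers of 2.
So 10^213 ≡ 361 · 834 · 732 · 617 · 10 ≡ 1 (mod 853).
Since 10^d ≡ 1 (mod 853), base 10 does not prove 853 composite.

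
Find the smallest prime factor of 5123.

5123 is odd.
Digit sum 11, not divisible by 3.
Ends in 3: not divisible by 5.
7: 5123 = 7·731 + 6
11: 5123 = 11·465 + 8
13: 5123 = 13·394 + 1
17: 5123 = 17·301 + 6
19: 5123 = 19·269 + 12
23: 5123 = 23·222 + 17
29: 5123 = 29·176 + 19
31: 5123 = 31·165 + 8
37: 5123 = 37·138 + 17
41: 5123 = 41·124 + 39
43: 5123 = 43·119 + 6
47: 5123 = 47·109

47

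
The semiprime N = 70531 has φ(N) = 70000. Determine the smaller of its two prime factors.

251

φ(n) = (p−1)(q−1) = n − (p+q) + 1, so p + q = 70531 − 70000 + 1 = 532.
p and q are the roots of t² − 532t + 70531 = 0.
Discriminant: 532² − 4·70531 = 283024 − 282124 = 900; √900 = 30.
q = (532 − 30)/2 = 251, p = (532 + 30)/2 = 281.
Check: 251 · 281 = 70531.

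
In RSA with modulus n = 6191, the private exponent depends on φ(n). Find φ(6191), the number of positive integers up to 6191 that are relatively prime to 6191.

6000

Factor: 6191 = 41 · 151.
φ(6191) = (41−1) · (151−1) = 40 · 150 = 6000.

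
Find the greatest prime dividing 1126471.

67

1126471 = 17 · 66263
66263 = 23 · 2881
2881 = 43 · 67
67 is prime.
So 1126471 = 17 · 23 · 43 · 67; the largest prime factor is 67.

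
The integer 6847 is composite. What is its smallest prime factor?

6847 is odd.
Digit sum 25, not divisible by 3.
Ends in 7: not divisible by 5.
7: 6847 = 7·978 + 1
11: 6847 = 11·622 + 5
13: 6847 = 13·526 + 9
17: 6847 = 17·402 + 13
19: 6847 = 19·360 + 7
23: 6847 = 23·297 + 16
29: 6847 = 29·236 + 3
31: 6847 = 31·220 + 27
37: 6847 = 37·185 + 2
41: 6847 = 41·167

41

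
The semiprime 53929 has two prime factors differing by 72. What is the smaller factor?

199

Since p = q + 72, we have 53929 = q(q + 72), so q² + 72q − 53929 = 0.
Discriminant: 72² + 4·53929 = 5184 + 215716 = 220900; √220900 = 470.
q = (−72 + 470)/2 = 199, and p = q + 72 = 271.
Check: 199 · 271 = 53929.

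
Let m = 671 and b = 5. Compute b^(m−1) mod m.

562

5^1 ≡ 5 (mod 671)
5^2 ≡ 5^2 = 25 ≡ 25 (mod 671)
5^4 ≡ 25^2 = 625 ≡ 625 (mod 671)
5^8 ≡ 625^2 = 390625 ≡ 103 (mod 671)
5^16 ≡ 103^2 = 10609 ≡ 544 (mod 671)
5^32 ≡ 544^2 = 295936 ≡ 25 (mod 671)
5^64 ≡ 25^2 = 625 ≡ 625 (mod 671)
5^128 ≡ 625^2 = 390625 ≡ 103 (mod 671)
5^256 ≡ 103^2 = 10609 ≡ 544 (mod 671)
5^512 ≡ 544^2 = 295936 ≡ 25 (mod 671)
670 = 512 + 128 + 16 + 8 + 4 + 2 in binary powers of 2.
So 5^670 ≡ 25 · 103 · 544 · 103 · 625 · 25 ≡ 562 (mod 671).
Since 562 ≠ 1, base 5 is a Fermat witness: 671 is composite.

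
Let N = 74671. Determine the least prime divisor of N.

89

74671 is odd.
Digit sum 25, not divisible by 3.
Ends in 1: not divisible by 5.
7: 74671 = 7·10667 + 2
11: 74671 = 11·6788 + 3
13: 74671 = 13·5743 + 12
17: 74671 = 17·4392 + 7
19: 74671 = 19·3930 + 1
23: 74671 = 23·3246 + 13
29: 74671 = 29·2574 + 25
31: 74671 = 31·2408 + 23
37: 74671 = 37·2018 + 5
41: 74671 = 41·1821 + 10
43: 74671 = 43·1736 + 23
47: 74671 = 47·1588 + 35
53: 74671 = 53·1408 + 47
59: 74671 = 59·1265 + 36
61: 74671 = 61·1224 + 7
67: 74671 = 67·1114 + 33
71: 74671 = 71·1051 + 50
73: 74671 = 73·1022 + 65
79: 74671 = 79·945 + 16
83: 74671 = 83·899 + 54
89: 74671 = 89·839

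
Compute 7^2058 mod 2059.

1567

7^1 ≡ 7 (mod 2059)
7^2 ≡ 7^2 = 49 ≡ 49 (mod 2059)
7^4 ≡ 49^2 = 2401 ≡ 342 (mod 2059)
7^8 ≡ 342^2 = 116964 ≡ 1660 (mod 2059)
7^16 ≡ 1660^2 = 2755600 ≡ 658 (mod 2059)
7^32 ≡ 658^2 = 432964 ≡ 574 (mod 2059)
7^64 ≡ 574^2 = 329476 ≡ 36 (mod 2059)
7^128 ≡ 36^2 = 1296 ≡ 1296 (mod 2059)
7^256 ≡ 1296^2 = 1679616 ≡ 1531 (mod 2059)
7^512 ≡ 1531^2 = 2343961 ≡ 819 (mod 2059)
7^1024 ≡ 819^2 = 670761 ≡ 1586 (mod 2059)
7^2048 ≡ 1586^2 = 2515396 ≡ 1357 (mod 2059)
2058 = 2048 + 8 + 2 in binary powers of 2.
So 7^2058 ≡ 1357 · 1660 · 49 ≡ 1567 (mod 2059).
Since 1567 ≠ 1, base 7 is a Fermat witness: 2059 is composite.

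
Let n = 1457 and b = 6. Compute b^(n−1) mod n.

521

6^1 ≡ 6 (mod 1457)
6^2 ≡ 6^2 = 36 ≡ 36 (mod 1457)
6^4 ≡ 36^2 = 1296 ≡ 1296 (mod 1457)
6^8 ≡ 1296^2 = 1679616 ≡ 1152 (mod 1457)
6^16 ≡ 1152^2 = 1327104 ≡ 1234 (mod 1457)
6^32 ≡ 1234^2 = 1522756 ≡ 191 (mod 1457)
6^64 ≡ 191^2 = 36481 ≡ 56 (mod 1457)
6^128 ≡ 56^2 = 3136 ≡ 222 (mod 1457)
6^256 ≡ 222^2 = 49284 ≡ 1203 (mod 1457)
6^512 ≡ 1203^2 = 1447209 ≡ 408 (mod 1457)
6^1024 ≡ 408^2 = 166464 ≡ 366 (mod 1457)
1456 = 1024 + 256 + 128 + 32 + 16 in binary powers of 2.
So 6^1456 ≡ 366 · 1203 · 222 · 191 · 1234 ≡ 521 (mod 1457).
Since 521 ≠ 1, base 6 is a Fermat witness: 1457 is composite.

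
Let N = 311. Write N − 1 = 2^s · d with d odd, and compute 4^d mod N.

1

311 − 1 = 310 = 2^1 · 155, so d = 155.
4^1 ≡ 4 (mod 311)
4^2 ≡ 4^2 = 16 ≡ 16 (mod 311)
4^4 ≡ 16^2 = 256 ≡ 256 (mod 311)
4^8 ≡ 256^2 = 65536 ≡ 226 (mod 311)
4^16 ≡ 226^2 = 51076 ≡ 72 (mod 311)
4^32 ≡ 72^2 = 5184 ≡ 208 (mod 311)
4^64 ≡ 208^2 = 43264 ≡ 35 (mod 311)
4^128 ≡ 35^2 = 1225 ≡ 292 (mod 311)
155 = 128 + 16 + 8 + 2 + 1 in binary powers of 2.
So 4^155 ≡ 292 · 72 · 226 · 16 · 4 ≡ 1 (mod 311).
Since 4^d ≡ 1 (mod 311), base 4 does not prove 311 composite.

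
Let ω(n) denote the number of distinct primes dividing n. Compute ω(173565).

173565 = 3^2 · 19285
19285 = 5 · 3857
3857 = 7 · 551
551 = 19 · 29
173565 = 3^2 · 5 · 7 · 19 · 29, which has 5 distinct prime factors.

5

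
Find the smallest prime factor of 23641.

23641 is odd.
Digit sum 16, not divisible by 3.
Ends in 1: not divisible by 5.
7: 23641 = 7·3377 + 2
11: 23641 = 11·2149 + 2
13: 23641 = 13·1818 + 7
17: 23641 = 17·1390 + 11
19: 23641 = 19·1244 + 5
23: 23641 = 23·1027 + 20
29: 23641 = 29·815 + 6
31: 23641 = 31·762 + 19
37: 23641 = 37·638 + 35
41: 23641 = 41·576 + 25
43: 23641 = 43·549 + 34
47: 23641 = 47·503

47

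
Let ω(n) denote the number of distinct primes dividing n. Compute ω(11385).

11385 = 3^2 · 1265
1265 = 5 · 253
253 = 11 · 23
11385 = 3^2 · 5 · 11 · 23, which has 4 distinct prime factors.

4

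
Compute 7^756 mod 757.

1

7^1 ≡ 7 (mod 757)
7^2 ≡ 7^2 = 49 ≡ 49 (mod 757)
7^4 ≡ 49^2 = 2401 ≡ 130 (mod 757)
7^8 ≡ 130^2 = 16900 ≡ 246 (mod 757)
7^16 ≡ 246^2 = 60516 ≡ 713 (mod 757)
7^32 ≡ 713^2 = 508369 ≡ 422 (mod 757)
7^64 ≡ 422^2 = 178084 ≡ 189 (mod 757)
7^128 ≡ 189^2 = 35721 ≡ 142 (mod 757)
7^256 ≡ 142^2 = 20164 ≡ 482 (mod 757)
7^512 ≡ 482^2 = 232324 ≡ 682 (mod 757)
756 = 512 + 128 + 64 + 32 + 16 + 4 in binary powers of 2.
So 7^756 ≡ 682 · 142 · 189 · 422 · 713 · 130 ≡ 1 (mod 757).
Since the result is 1, base 7 gives no evidence that 757 is composite.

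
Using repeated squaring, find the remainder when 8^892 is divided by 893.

8^1 ≡ 8 (mod 893)
8^2 ≡ 8^2 = 64 ≡ 64 (mod 893)
8^4 ≡ 64^2 = 4096 ≡ 524 (mod 893)
8^8 ≡ 524^2 = 274576 ≡ 425 (mod 893)
8^16 ≡ 425^2 = 180625 ≡ 239 (mod 893)
8^32 ≡ 239^2 = 57121 ≡ 862 (mod 893)
8^64 ≡ 862^2 = 743044 ≡ 68 (mod 893)
8^128 ≡ 68^2 = 4624 ≡ 159 (mod 893)
8^256 ≡ 159^2 = 25281 ≡ 277 (mod 893)
8^512 ≡ 277^2 = 76729 ≡ 824 (mod 893)
892 = 512 + 256 + 64 + 32 + 16 + 8 + 4 in binary powers of 2.
So 8^892 ≡ 824 · 277 · 68 · 862 · 239 · 425 · 524 ≡ 68 (mod 893).
Since 68 ≠ 1, base 8 is a Fermat witness: 893 is composite.

68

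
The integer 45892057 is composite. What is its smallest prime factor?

71

45892057 is odd.
Digit sum 40, not divisible by 3.
Ends in 7: not divisible by 5.
7: 45892057 = 7·6556008 + 1
11: 45892057 = 11·4172005 + 2
13: 45892057 = 13·3530158 + 3
17: 45892057 = 17·2699532 + 13
19: 45892057 = 19·2415371 + 8
23: 45892057 = 23·1995306 + 19
29: 45892057 = 29·1582484 + 21
31: 45892057 = 31·1480388 + 29
37: 45892057 = 37·1240325 + 32
41: 45892057 = 41·1119318 + 19
43: 45892057 = 43·1067257 + 6
47: 45892057 = 47·976426 + 35
53: 45892057 = 53·865887 + 46
59: 45892057 = 59·777831 + 28
61: 45892057 = 61·752328 + 49
67: 45892057 = 67·684956 + 5
71: 45892057 = 71·646367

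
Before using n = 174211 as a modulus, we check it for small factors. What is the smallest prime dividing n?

19

174211 is odd.
Digit sum 16, not divisible by 3.
Ends in 1: not divisible by 5.
7: 174211 = 7·24887 + 2
11: 174211 = 11·15837 + 4
13: 174211 = 13·13400 + 11
17: 174211 = 17·10247 + 12
19: 174211 = 19·9169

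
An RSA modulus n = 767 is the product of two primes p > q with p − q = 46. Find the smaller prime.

13

Since p = q + 46, we have 767 = q(q + 46), so q² + 46q − 767 = 0.
Discriminant: 46² + 4·767 = 2116 + 3068 = 5184; √5184 = 72.
q = (−46 + 72)/2 = 13, and p = q + 46 = 59.
Check: 13 · 59 = 767.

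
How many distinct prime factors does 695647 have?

695647 = 19^2 · 1927
1927 = 41 · 47
695647 = 19^2 · 41 · 47, which has 3 distinct prime factors.

3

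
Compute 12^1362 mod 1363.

202

12^1 ≡ 12 (mod 1363)
12^2 ≡ 12^2 = 144 ≡ 144 (mod 1363)
12^4 ≡ 144^2 = 20736 ≡ 291 (mod 1363)
12^8 ≡ 291^2 = 84681 ≡ 175 (mod 1363)
12^16 ≡ 175^2 = 30625 ≡ 639 (mod 1363)
12^32 ≡ 639^2 = 408321 ≡ 784 (mod 1363)
12^64 ≡ 784^2 = 614656 ≡ 1306 (mod 1363)
12^128 ≡ 1306^2 = 1705636 ≡ 523 (mod 1363)
12^256 ≡ 523^2 = 273529 ≡ 929 (mod 1363)
12^512 ≡ 929^2 = 863041 ≡ 262 (mod 1363)
12^1024 ≡ 262^2 = 68644 ≡ 494 (mod 1363)
1362 = 1024 + 256 + 64 + 16 + 2 in binary powers of 2.
So 12^1362 ≡ 494 · 929 · 1306 · 639 · 144 ≡ 202 (mod 1363).
Since 202 ≠ 1, base 12 is a Fermat witness: 1363 is composite.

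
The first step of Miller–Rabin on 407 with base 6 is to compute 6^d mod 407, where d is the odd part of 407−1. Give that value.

407 − 1 = 406 = 2^1 · 203, so d = 203.
6^1 ≡ 6 (mod 407)
6^2 ≡ 6^2 = 36 ≡ 36 (mod 407)
6^4 ≡ 36^2 = 1296 ≡ 75 (mod 407)
6^8 ≡ 75^2 = 5625 ≡ 334 (mod 407)
6^16 ≡ 334^2 = 111556 ≡ 38 (mod 407)
6^32 ≡ 38^2 = 1444 ≡ 223 (mod 407)
6^64 ≡ 223^2 = 49729 ≡ 75 (mod 407)
6^128 ≡ 75^2 = 5625 ≡ 334 (mod 407)
203 = 128 + 64 + 8 + 2 + 1 in binary powers of 2.
So 6^203 ≡ 334 · 75 · 334 · 36 · 6 ≡ 216 (mod 407).
Squaring chain: 216; never reaches −1, so base 6 is a Miller–Rabin witness that 407 is composite.

216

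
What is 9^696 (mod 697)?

9^1 ≡ 9 (mod 697)
9^2 ≡ 9^2 = 81 ≡ 81 (mod 697)
9^4 ≡ 81^2 = 6561 ≡ 288 (mod 697)
9^8 ≡ 288^2 = 82944 ≡ 1 (mod 697)
9^16 ≡ 1^2 = 1 ≡ 1 (mod 697)
9^32 ≡ 1^2 = 1 ≡ 1 (mod 697)
9^64 ≡ 1^2 = 1 ≡ 1 (mod 697)
9^128 ≡ 1^2 = 1 ≡ 1 (mod 697)
9^256 ≡ 1^2 = 1 ≡ 1 (mod 697)
9^512 ≡ 1^2 = 1 ≡ 1 (mod 697)
696 = 512 + 128 + 32 + 16 + 8 in binary powers of 2.
So 9^696 ≡ 1 · 1 · 1 · 1 · 1 ≡ 1 (mod 697).
Since the result is 1, base 9 gives no evidence that 697 is composite.

1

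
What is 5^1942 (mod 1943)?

1354

5^1 ≡ 5 (mod 1943)
5^2 ≡ 5^2 = 25 ≡ 25 (mod 1943)
5^4 ≡ 25^2 = 625 ≡ 625 (mod 1943)
5^8 ≡ 625^2 = 390625 ≡ 82 (mod 1943)
5^16 ≡ 82^2 = 6724 ≡ 895 (mod 1943)
5^32 ≡ 895^2 = 801025 ≡ 509 (mod 1943)
5^64 ≡ 509^2 = 259081 ≡ 662 (mod 1943)
5^128 ≡ 662^2 = 438244 ≡ 1069 (mod 1943)
5^256 ≡ 1069^2 = 1142761 ≡ 277 (mod 1943)
5^512 ≡ 277^2 = 76729 ≡ 952 (mod 1943)
5^1024 ≡ 952^2 = 906304 ≡ 866 (mod 1943)
1942 = 1024 + 512 + 256 + 128 + 16 + 4 + 2 in binary powers of 2.
So 5^1942 ≡ 866 · 952 · 277 · 1069 · 895 · 625 · 25 ≡ 1354 (mod 1943).
Since 1354 ≠ 1, base 5 is a Fermat witness: 1943 is composite.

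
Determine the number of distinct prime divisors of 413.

2

413 = 7 · 59
413 = 7 · 59, which has 2 distinct prime factors.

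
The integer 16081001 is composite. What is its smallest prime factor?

16081001 is odd.
Digit sum 17, not divisible by 3.
Ends in 1: not divisible by 5.
7: 16081001 = 7·2297285 + 6
11: 16081001 = 11·1461909 + 2
13: 16081001 = 13·1237000 + 1
17: 16081001 = 17·945941 + 4
19: 16081001 = 19·846368 + 9
23: 16081001 = 23·699173 + 22
29: 16081001 = 29·554517 + 8
31: 16081001 = 31·518741 + 30
37: 16081001 = 37·434621 + 24
41: 16081001 = 41·392219 + 22
43: 16081001 = 43·373976 + 33
47: 16081001 = 47·342148 + 45
53: 16081001 = 53·303415 + 6
59: 16081001 = 59·272559 + 20
61: 16081001 = 61·263622 + 59
67: 16081001 = 67·240014 + 63
71: 16081001 = 71·226492 + 69
73: 16081001 = 73·220287 + 50
79: 16081001 = 79·203556 + 77
83: 16081001 = 83·193747

83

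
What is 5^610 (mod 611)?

5^1 ≡ 5 (mod 611)
5^2 ≡ 5^2 = 25 ≡ 25 (mod 611)
5^4 ≡ 25^2 = 625 ≡ 14 (mod 611)
5^8 ≡ 14^2 = 196 ≡ 196 (mod 611)
5^16 ≡ 196^2 = 38416 ≡ 534 (mod 611)
5^32 ≡ 534^2 = 285156 ≡ 430 (mod 611)
5^64 ≡ 430^2 = 184900 ≡ 378 (mod 611)
5^128 ≡ 378^2 = 142884 ≡ 521 (mod 611)
5^256 ≡ 521^2 = 271441 ≡ 157 (mod 611)
5^512 ≡ 157^2 = 24649 ≡ 209 (mod 611)
610 = 512 + 64 + 32 + 2 in binary powers of 2.
So 5^610 ≡ 209 · 378 · 430 · 25 ≡ 441 (mod 611).
Since 441 ≠ 1, base 5 is a Fermat witness: 611 is composite.

441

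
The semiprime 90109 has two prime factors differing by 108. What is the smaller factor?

251

Since p = q + 108, we have 90109 = q(q + 108), so q² + 108q − 90109 = 0.
Discriminant: 108² + 4·90109 = 11664 + 360436 = 372100; √372100 = 610.
q = (−108 + 610)/2 = 251, and p = q + 108 = 359.
Check: 251 · 359 = 90109.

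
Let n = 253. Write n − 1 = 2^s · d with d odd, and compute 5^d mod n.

191

253 − 1 = 252 = 2^2 · 63, so d = 63.
5^1 ≡ 5 (mod 253)
5^2 ≡ 5^2 = 25 ≡ 25 (mod 253)
5^4 ≡ 25^2 = 625 ≡ 119 (mod 253)
5^8 ≡ 119^2 = 14161 ≡ 246 (mod 253)
5^16 ≡ 246^2 = 60516 ≡ 49 (mod 253)
5^32 ≡ 49^2 = 2401 ≡ 124 (mod 253)
63 = 32 + 16 + 8 + 4 + 2 + 1 in binary powers of 2.
So 5^63 ≡ 124 · 49 · 246 · 119 · 25 · 5 ≡ 191 (mod 253).
Squaring chain: 191 → 49; never reaches −1, so base 5 is a Miller–Rabin witness that 253 is composite.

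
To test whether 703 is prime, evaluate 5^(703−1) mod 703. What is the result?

628

5^1 ≡ 5 (mod 703)
5^2 ≡ 5^2 = 25 ≡ 25 (mod 703)
5^4 ≡ 25^2 = 625 ≡ 625 (mod 703)
5^8 ≡ 625^2 = 390625 ≡ 460 (mod 703)
5^16 ≡ 460^2 = 211600 ≡ 700 (mod 703)
5^32 ≡ 700^2 = 490000 ≡ 9 (mod 703)
5^64 ≡ 9^2 = 81 ≡ 81 (mod 703)
5^128 ≡ 81^2 = 6561 ≡ 234 (mod 703)
5^256 ≡ 234^2 = 54756 ≡ 625 (mod 703)
5^512 ≡ 625^2 = 390625 ≡ 460 (mod 703)
702 = 512 + 128 + 32 + 16 + 8 + 4 + 2 in binary powers of 2.
So 5^702 ≡ 460 · 234 · 9 · 700 · 460 · 625 · 25 ≡ 628 (mod 703).
Since 628 ≠ 1, base 5 is a Fermat witness: 703 is composite.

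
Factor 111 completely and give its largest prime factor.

111 = 3 · 37
37 is prime.
So 111 = 3 · 37; the largest prime factor is 37.

37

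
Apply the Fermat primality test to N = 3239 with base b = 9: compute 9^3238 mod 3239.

9^1 ≡ 9 (mod 3239)
9^2 ≡ 9^2 = 81 ≡ 81 (mod 3239)
9^4 ≡ 81^2 = 6561 ≡ 83 (mod 3239)
9^8 ≡ 83^2 = 6889 ≡ 411 (mod 3239)
9^16 ≡ 411^2 = 168921 ≡ 493 (mod 3239)
9^32 ≡ 493^2 = 243049 ≡ 124 (mod 3239)
9^64 ≡ 124^2 = 15376 ≡ 2420 (mod 3239)
9^128 ≡ 2420^2 = 5856400 ≡ 288 (mod 3239)
9^256 ≡ 288^2 = 82944 ≡ 1969 (mod 3239)
9^512 ≡ 1969^2 = 3876961 ≡ 3117 (mod 3239)
9^1024 ≡ 3117^2 = 9715689 ≡ 1928 (mod 3239)
9^2048 ≡ 1928^2 = 3717184 ≡ 2051 (mod 3239)
3238 = 2048 + 1024 + 128 + 32 + 4 + 2 in binary powers of 2.
So 9^3238 ≡ 2051 · 1928 · 288 · 124 · 83 · 81 ≡ 1352 (mod 3239).
Since 1352 ≠ 1, base 9 is a Fermat witness: 3239 is composite.

1352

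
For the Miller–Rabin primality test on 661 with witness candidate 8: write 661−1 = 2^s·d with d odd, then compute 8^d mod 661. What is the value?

106

661 − 1 = 660 = 2^2 · 165, so d = 165.
8^1 ≡ 8 (mod 661)
8^2 ≡ 8^2 = 64 ≡ 64 (mod 661)
8^4 ≡ 64^2 = 4096 ≡ 130 (mod 661)
8^8 ≡ 130^2 = 16900 ≡ 375 (mod 661)
8^16 ≡ 375^2 = 140625 ≡ 493 (mod 661)
8^32 ≡ 493^2 = 243049 ≡ 462 (mod 661)
8^64 ≡ 462^2 = 213444 ≡ 602 (mod 661)
8^128 ≡ 602^2 = 362404 ≡ 176 (mod 661)
165 = 128 + 32 + 4 + 1 in binary powers of 2.
So 8^165 ≡ 176 · 462 · 130 · 8 ≡ 106 (mod 661).
Squaring chain: 106 → 660; reaches −1, so base 8 does not prove 661 composite.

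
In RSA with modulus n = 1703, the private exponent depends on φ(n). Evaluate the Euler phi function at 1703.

Factor: 1703 = 13 · 131.
φ(1703) = (13−1) · (131−1) = 12 · 130 = 1560.

1560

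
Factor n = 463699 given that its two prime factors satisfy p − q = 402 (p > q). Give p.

Since p = q + 402, we have 463699 = q(q + 402), so q² + 402q − 463699 = 0.
Discriminant: 402² + 4·463699 = 161604 + 1854796 = 2016400; √2016400 = 1420.
q = (−402 + 1420)/2 = 509, and p = q + 402 = 911.
Check: 509 · 911 = 463699.

911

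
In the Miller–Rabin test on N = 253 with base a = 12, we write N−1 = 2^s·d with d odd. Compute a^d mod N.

253 − 1 = 252 = 2^2 · 63, so d = 63.
12^1 ≡ 12 (mod 253)
12^2 ≡ 12^2 = 144 ≡ 144 (mod 253)
12^4 ≡ 144^2 = 20736 ≡ 243 (mod 253)
12^8 ≡ 243^2 = 59049 ≡ 100 (mod 253)
12^16 ≡ 100^2 = 10000 ≡ 133 (mod 253)
12^32 ≡ 133^2 = 17689 ≡ 232 (mod 253)
63 = 32 + 16 + 8 + 4 + 2 + 1 in binary powers of 2.
So 12^63 ≡ 232 · 133 · 100 · 243 · 144 · 12 ≡ 100 (mod 253).
Squaring chain: 100 → 133; never reaches −1, so base 12 is a Miller–Rabin witness that 253 is composite.

100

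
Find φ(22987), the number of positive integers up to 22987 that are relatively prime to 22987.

Factor: 22987 = 127 · 181.
φ(22987) = (127−1) · (181−1) = 126 · 180 = 22680.

22680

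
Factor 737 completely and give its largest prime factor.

737 = 11 · 67
67 is prime.
So 737 = 11 · 67; the largest prime factor is 67.

67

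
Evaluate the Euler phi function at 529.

506

Factor: 529 = 23^2.
φ(529) = 23^1·(23−1) = 506.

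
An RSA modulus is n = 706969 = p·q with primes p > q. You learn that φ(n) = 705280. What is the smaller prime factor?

φ(n) = (p−1)(q−1) = n − (p+q) + 1, so p + q = 706969 − 705280 + 1 = 1690.
p and q are the roots of t² − 1690t + 706969 = 0.
Discriminant: 1690² − 4·706969 = 2856100 − 2827876 = 28224; √28224 = 168.
q = (1690 − 168)/2 = 761, p = (1690 + 168)/2 = 929.
Check: 761 · 929 = 706969.

761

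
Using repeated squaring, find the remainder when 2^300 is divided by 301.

64

2^1 ≡ 2 (mod 301)
2^2 ≡ 2^2 = 4 ≡ 4 (mod 301)
2^4 ≡ 4^2 = 16 ≡ 16 (mod 301)
2^8 ≡ 16^2 = 256 ≡ 256 (mod 301)
2^16 ≡ 256^2 = 65536 ≡ 219 (mod 301)
2^32 ≡ 219^2 = 47961 ≡ 102 (mod 301)
2^64 ≡ 102^2 = 10404 ≡ 170 (mod 301)
2^128 ≡ 170^2 = 28900 ≡ 4 (mod 301)
2^256 ≡ 4^2 = 16 ≡ 16 (mod 301)
300 = 256 + 32 + 8 + 4 in binary powers of 2.
So 2^300 ≡ 16 · 102 · 256 · 16 ≡ 64 (mod 301).
Since 64 ≠ 1, base 2 is a Fermat witness: 301 is composite.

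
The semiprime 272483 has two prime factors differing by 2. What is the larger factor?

Since p = q + 2, we have 272483 = q(q + 2), so q² + 2q − 272483 = 0.
Discriminant: 2² + 4·272483 = 4 + 1089932 = 1089936; √1089936 = 1044.
q = (−2 + 1044)/2 = 521, and p = q + 2 = 523.
Check: 521 · 523 = 272483.

523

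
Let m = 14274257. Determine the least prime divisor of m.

14274257 is odd.
Digit sum 32, not divisible by 3.
Ends in 7: not divisible by 5.
7: 14274257 = 7·2039179 + 4
11: 14274257 = 11·1297659 + 8
13: 14274257 = 13·1098019 + 10
17: 14274257 = 17·839662 + 3
19: 14274257 = 19·751276 + 13
23: 14274257 = 23·620619 + 20
29: 14274257 = 29·492215 + 22
31: 14274257 = 31·460459 + 28
37: 14274257 = 37·385790 + 27
41: 14274257 = 41·348152 + 25
43: 14274257 = 43·331959 + 20
47: 14274257 = 47·303707 + 28
53: 14274257 = 53·269325 + 32
59: 14274257 = 59·241936 + 33
61: 14274257 = 61·234004 + 13
67: 14274257 = 67·213048 + 41
71: 14274257 = 71·201045 + 62
73: 14274257 = 73·195537 + 56
79: 14274257 = 79·180686 + 63
83: 14274257 = 83·171979

83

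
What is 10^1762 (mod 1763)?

1330

10^1 ≡ 10 (mod 1763)
10^2 ≡ 10^2 = 100 ≡ 100 (mod 1763)
10^4 ≡ 100^2 = 10000 ≡ 1185 (mod 1763)
10^8 ≡ 1185^2 = 1404225 ≡ 877 (mod 1763)
10^16 ≡ 877^2 = 769129 ≡ 461 (mod 1763)
10^32 ≡ 461^2 = 212521 ≡ 961 (mod 1763)
10^64 ≡ 961^2 = 923521 ≡ 1472 (mod 1763)
10^128 ≡ 1472^2 = 2166784 ≡ 57 (mod 1763)
10^256 ≡ 57^2 = 3249 ≡ 1486 (mod 1763)
10^512 ≡ 1486^2 = 2208196 ≡ 920 (mod 1763)
10^1024 ≡ 920^2 = 846400 ≡ 160 (mod 1763)
1762 = 1024 + 512 + 128 + 64 + 32 + 2 in binary powers of 2.
So 10^1762 ≡ 160 · 920 · 57 · 1472 · 961 · 100 ≡ 1330 (mod 1763).
Since 1330 ≠ 1, base 10 is a Fermat witness: 1763 is composite.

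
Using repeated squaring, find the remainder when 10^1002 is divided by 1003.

10^1 ≡ 10 (mod 1003)
10^2 ≡ 10^2 = 100 ≡ 100 (mod 1003)
10^4 ≡ 100^2 = 10000 ≡ 973 (mod 1003)
10^8 ≡ 973^2 = 946729 ≡ 900 (mod 1003)
10^16 ≡ 900^2 = 810000 ≡ 579 (mod 1003)
10^32 ≡ 579^2 = 335241 ≡ 239 (mod 1003)
10^64 ≡ 239^2 = 57121 ≡ 953 (mod 1003)
10^128 ≡ 953^2 = 908209 ≡ 494 (mod 1003)
10^256 ≡ 494^2 = 244036 ≡ 307 (mod 1003)
10^512 ≡ 307^2 = 94249 ≡ 970 (mod 1003)
1002 = 512 + 256 + 128 + 64 + 32 + 8 + 2 in binary powers of 2.
So 10^1002 ≡ 970 · 307 · 494 · 953 · 239 · 900 · 100 ≡ 461 (mod 1003).
Since 461 ≠ 1, base 10 is a Fermat witness: 1003 is composite.

461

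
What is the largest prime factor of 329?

47

329 = 7 · 47
47 is prime.
So 329 = 7 · 47; the largest prime factor is 47.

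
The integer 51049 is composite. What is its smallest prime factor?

71

51049 is odd.
Digit sum 19, not divisible by 3.
Ends in 9: not divisible by 5.
7: 51049 = 7·7292 + 5
11: 51049 = 11·4640 + 9
13: 51049 = 13·3926 + 11
17: 51049 = 17·3002 + 15
19: 51049 = 19·2686 + 15
23: 51049 = 23·2219 + 12
29: 51049 = 29·1760 + 9
31: 51049 = 31·1646 + 23
37: 51049 = 37·1379 + 26
41: 51049 = 41·1245 + 4
43: 51049 = 43·1187 + 8
47: 51049 = 47·1086 + 7
53: 51049 = 53·963 + 10
59: 51049 = 59·865 + 14
61: 51049 = 61·836 + 53
67: 51049 = 67·761 + 62
71: 51049 = 71·719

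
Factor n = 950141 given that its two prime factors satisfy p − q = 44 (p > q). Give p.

997

Since p = q + 44, we have 950141 = q(q + 44), so q² + 44q − 950141 = 0.
Discriminant: 44² + 4·950141 = 1936 + 3800564 = 3802500; √3802500 = 1950.
q = (−44 + 1950)/2 = 953, and p = q + 44 = 997.
Check: 953 · 997 = 950141.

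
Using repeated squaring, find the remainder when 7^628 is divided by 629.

7^1 ≡ 7 (mod 629)
7^2 ≡ 7^2 = 49 ≡ 49 (mod 629)
7^4 ≡ 49^2 = 2401 ≡ 514 (mod 629)
7^8 ≡ 514^2 = 264196 ≡ 16 (mod 629)
7^16 ≡ 16^2 = 256 ≡ 256 (mod 629)
7^32 ≡ 256^2 = 65536 ≡ 120 (mod 629)
7^64 ≡ 120^2 = 14400 ≡ 562 (mod 629)
7^128 ≡ 562^2 = 315844 ≡ 86 (mod 629)
7^256 ≡ 86^2 = 7396 ≡ 477 (mod 629)
7^512 ≡ 477^2 = 227529 ≡ 460 (mod 629)
628 = 512 + 64 + 32 + 16 + 4 in binary powers of 2.
So 7^628 ≡ 460 · 562 · 120 · 256 · 514 ≡ 293 (mod 629).
Since 293 ≠ 1, base 7 is a Fermat witness: 629 is composite.

293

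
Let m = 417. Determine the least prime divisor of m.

417 is odd.
Digit sum 12, divisible by 3.

3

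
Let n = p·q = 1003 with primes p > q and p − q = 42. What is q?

17

Since p = q + 42, we have 1003 = q(q + 42), so q² + 42q − 1003 = 0.
Discriminant: 42² + 4·1003 = 1764 + 4012 = 5776; √5776 = 76.
q = (−42 + 76)/2 = 17, and p = q + 42 = 59.
Check: 17 · 59 = 1003.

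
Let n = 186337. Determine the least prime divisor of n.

186337 is odd.
Digit sum 28, not divisible by 3.
Ends in 7: not divisible by 5.
7: 186337 = 7·26619 + 4
11: 186337 = 11·16939 + 8
13: 186337 = 13·14333 + 8
17: 186337 = 17·10961

17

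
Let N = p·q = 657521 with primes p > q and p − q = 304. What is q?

Since p = q + 304, we have 657521 = q(q + 304), so q² + 304q − 657521 = 0.
Discriminant: 304² + 4·657521 = 92416 + 2630084 = 2722500; √2722500 = 1650.
q = (−304 + 1650)/2 = 673, and p = q + 304 = 977.
Check: 673 · 977 = 657521.

673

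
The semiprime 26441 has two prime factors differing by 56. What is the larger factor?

193

Since p = q + 56, we have 26441 = q(q + 56), so q² + 56q − 26441 = 0.
Discriminant: 56² + 4·26441 = 3136 + 105764 = 108900; √108900 = 330.
q = (−56 + 330)/2 = 137, and p = q + 56 = 193.
Check: 137 · 193 = 26441.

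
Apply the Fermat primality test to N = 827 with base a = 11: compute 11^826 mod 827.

1

11^1 ≡ 11 (mod 827)
11^2 ≡ 11^2 = 121 ≡ 121 (mod 827)
11^4 ≡ 121^2 = 14641 ≡ 582 (mod 827)
11^8 ≡ 582^2 = 338724 ≡ 481 (mod 827)
11^16 ≡ 481^2 = 231361 ≡ 628 (mod 827)
11^32 ≡ 628^2 = 394384 ≡ 732 (mod 827)
11^64 ≡ 732^2 = 535824 ≡ 755 (mod 827)
11^128 ≡ 755^2 = 570025 ≡ 222 (mod 827)
11^256 ≡ 222^2 = 49284 ≡ 491 (mod 827)
11^512 ≡ 491^2 = 241081 ≡ 424 (mod 827)
826 = 512 + 256 + 32 + 16 + 8 + 2 in binary powers of 2.
So 11^826 ≡ 424 · 491 · 732 · 628 · 481 · 121 ≡ 1 (mod 827).
Since the result is 1, base 11 gives no evidence that 827 is composite.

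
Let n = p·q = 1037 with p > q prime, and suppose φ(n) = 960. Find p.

61

φ(n) = (p−1)(q−1) = n − (p+q) + 1, so p + q = 1037 − 960 + 1 = 78.
p and q are the roots of t² − 78t + 1037 = 0.
Discriminant: 78² − 4·1037 = 6084 − 4148 = 1936; √1936 = 44.
q = (78 − 44)/2 = 17, p = (78 + 44)/2 = 61.
Check: 17 · 61 = 1037.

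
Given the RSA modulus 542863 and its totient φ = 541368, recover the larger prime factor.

φ(n) = (p−1)(q−1) = n − (p+q) + 1, so p + q = 542863 − 541368 + 1 = 1496.
p and q are the roots of t² − 1496t + 542863 = 0.
Discriminant: 1496² − 4·542863 = 2238016 − 2171452 = 66564; √66564 = 258.
q = (1496 − 258)/2 = 619, p = (1496 + 258)/2 = 877.
Check: 619 · 877 = 542863.

877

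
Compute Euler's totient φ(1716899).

Factor: 1716899 = 89 · 101 · 191.
φ(1716899) = (89−1) · (101−1) · (191−1) = 88 · 100 · 190 = 1672000.

1672000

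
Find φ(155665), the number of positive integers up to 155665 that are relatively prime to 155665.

123120

Factor: 155665 = 5 · 163 · 191.
φ(155665) = (5−1) · (163−1) · (191−1) = 4 · 162 · 190 = 123120.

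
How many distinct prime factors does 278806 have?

278806 = 2 · 139403
139403 = 11 · 12673
12673 = 19 · 667
667 = 23 · 29
278806 = 2 · 11 · 19 · 23 · 29, which has 5 distinct prime factors.

5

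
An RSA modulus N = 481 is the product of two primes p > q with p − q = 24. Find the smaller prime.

Since p = q + 24, we have 481 = q(q + 24), so q² + 24q − 481 = 0.
Discriminant: 24² + 4·481 = 576 + 1924 = 2500; √2500 = 50.
q = (−24 + 50)/2 = 13, and p = q + 24 = 37.
Check: 13 · 37 = 481.

13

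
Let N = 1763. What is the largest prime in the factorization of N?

43

1763 = 41 · 43
43 is prime.
So 1763 = 41 · 43; the largest prime factor is 43.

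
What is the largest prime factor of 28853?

61

28853 = 11 · 2623
2623 = 43 · 61
61 is prime.
So 28853 = 11 · 43 · 61; the largest prime factor is 61.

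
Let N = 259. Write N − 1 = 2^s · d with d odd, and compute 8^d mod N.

43

259 − 1 = 258 = 2^1 · 129, so d = 129.
8^1 ≡ 8 (mod 259)
8^2 ≡ 8^2 = 64 ≡ 64 (mod 259)
8^4 ≡ 64^2 = 4096 ≡ 211 (mod 259)
8^8 ≡ 211^2 = 44521 ≡ 232 (mod 259)
8^16 ≡ 232^2 = 53824 ≡ 211 (mod 259)
8^32 ≡ 211^2 = 44521 ≡ 232 (mod 259)
8^64 ≡ 232^2 = 53824 ≡ 211 (mod 259)
8^128 ≡ 211^2 = 44521 ≡ 232 (mod 259)
129 = 128 + 1 in binary powers of 2.
So 8^129 ≡ 232 · 8 ≡ 43 (mod 259).
Squaring chain: 43; never reaches −1, so base 8 is a Miller–Rabin witness that 259 is composite.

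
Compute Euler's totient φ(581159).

556416

Factor: 581159 = 37 · 113 · 139.
φ(581159) = (37−1) · (113−1) · (139−1) = 36 · 112 · 138 = 556416.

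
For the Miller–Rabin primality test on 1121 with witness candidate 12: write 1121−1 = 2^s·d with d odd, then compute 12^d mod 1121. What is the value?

407

1121 − 1 = 1120 = 2^5 · 35, so d = 35.
12^1 ≡ 12 (mod 1121)
12^2 ≡ 12^2 = 144 ≡ 144 (mod 1121)
12^4 ≡ 144^2 = 20736 ≡ 558 (mod 1121)
12^8 ≡ 558^2 = 311364 ≡ 847 (mod 1121)
12^16 ≡ 847^2 = 717409 ≡ 1090 (mod 1121)
12^32 ≡ 1090^2 = 1188100 ≡ 961 (mod 1121)
35 = 32 + 2 + 1 in binary powers of 2.
So 12^35 ≡ 961 · 144 · 12 ≡ 407 (mod 1121).
Squaring chain: 407 → 862 → 942 → 653 → 429; never reaches −1, so base 12 is a Miller–Rabin witness that 1121 is composite.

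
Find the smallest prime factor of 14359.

83

14359 is odd.
Digit sum 22, not divisible by 3.
Ends in 9: not divisible by 5.
7: 14359 = 7·2051 + 2
11: 14359 = 11·1305 + 4
13: 14359 = 13·1104 + 7
17: 14359 = 17·844 + 11
19: 14359 = 19·755 + 14
23: 14359 = 23·624 + 7
29: 14359 = 29·495 + 4
31: 14359 = 31·463 + 6
37: 14359 = 37·388 + 3
41: 14359 = 41·350 + 9
43: 14359 = 43·333 + 40
47: 14359 = 47·305 + 24
53: 14359 = 53·270 + 49
59: 14359 = 59·243 + 22
61: 14359 = 61·235 + 24
67: 14359 = 67·214 + 21
71: 14359 = 71·202 + 17
73: 14359 = 73·196 + 51
79: 14359 = 79·181 + 60
83: 14359 = 83·173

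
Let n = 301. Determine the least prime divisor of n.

301 is odd.
Digit sum 4, not divisible by 3.
Ends in 1: not divisible by 5.
7: 301 = 7·43

7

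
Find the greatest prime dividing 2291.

79

2291 = 29 · 79
79 is prime.
So 2291 = 29 · 79; the largest prime factor is 79.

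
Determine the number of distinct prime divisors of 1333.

1333 = 31 · 43
1333 = 31 · 43, which has 2 distinct prime factors.

2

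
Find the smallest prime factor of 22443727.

22443727 is odd.
Digit sum 31, not divisible by 3.
Ends in 7: not divisible by 5.
7: 22443727 = 7·3206246 + 5
11: 22443727 = 11·2040338 + 9
13: 22443727 = 13·1726440 + 7
17: 22443727 = 17·1320219 + 4
19: 22443727 = 19·1181248 + 15
23: 22443727 = 23·975814 + 5
29: 22443727 = 29·773921 + 18
31: 22443727 = 31·723991 + 6
37: 22443727 = 37·606587 + 8
41: 22443727 = 41·547407 + 40
43: 22443727 = 43·521947 + 6
47: 22443727 = 47·477526 + 5
53: 22443727 = 53·423466 + 29
59: 22443727 = 59·380402 + 9
61: 22443727 = 61·367929 + 58
67: 22443727 = 67·334981

67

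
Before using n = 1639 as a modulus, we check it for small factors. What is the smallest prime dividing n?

11

1639 is odd.
Digit sum 19, not divisible by 3.
Ends in 9: not divisible by 5.
7: 1639 = 7·234 + 1
11: 1639 = 11·149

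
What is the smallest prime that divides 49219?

49219 is odd.
Digit sum 25, not divisible by 3.
Ends in 9: not divisible by 5.
7: 49219 = 7·7031 + 2
11: 49219 = 11·4474 + 5
13: 49219 = 13·3786 + 1
17: 49219 = 17·2895 + 4
19: 49219 = 19·2590 + 9
23: 49219 = 23·2139 + 22
29: 49219 = 29·1697 + 6
31: 49219 = 31·1587 + 22
37: 49219 = 37·1330 + 9
41: 49219 = 41·1200 + 19
43: 49219 = 43·1144 + 27
47: 49219 = 47·1047 + 10
53: 49219 = 53·928 + 35
59: 49219 = 59·834 + 13
61: 49219 = 61·806 + 53
67: 49219 = 67·734 + 41
71: 49219 = 71·693 + 16
73: 49219 = 73·674 + 17
79: 49219 = 79·623 + 2
83: 49219 = 83·593

83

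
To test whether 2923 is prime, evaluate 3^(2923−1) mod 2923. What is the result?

433

3^1 ≡ 3 (mod 2923)
3^2 ≡ 3^2 = 9 ≡ 9 (mod 2923)
3^4 ≡ 9^2 = 81 ≡ 81 (mod 2923)
3^8 ≡ 81^2 = 6561 ≡ 715 (mod 2923)
3^16 ≡ 715^2 = 511225 ≡ 2623 (mod 2923)
3^32 ≡ 2623^2 = 6880129 ≡ 2310 (mod 2923)
3^64 ≡ 2310^2 = 5336100 ≡ 1625 (mod 2923)
3^128 ≡ 1625^2 = 2640625 ≡ 1156 (mod 2923)
3^256 ≡ 1156^2 = 1336336 ≡ 525 (mod 2923)
3^512 ≡ 525^2 = 275625 ≡ 863 (mod 2923)
3^1024 ≡ 863^2 = 744769 ≡ 2327 (mod 2923)
3^2048 ≡ 2327^2 = 5414929 ≡ 1533 (mod 2923)
2922 = 2048 + 512 + 256 + 64 + 32 + 8 + 2 in binary powers of 2.
So 3^2922 ≡ 1533 · 863 · 525 · 1625 · 2310 · 715 · 9 ≡ 433 (mod 2923).
Since 433 ≠ 1, base 3 is a Fermat witness: 2923 is composite.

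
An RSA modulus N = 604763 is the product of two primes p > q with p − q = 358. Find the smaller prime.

Since p = q + 358, we have 604763 = q(q + 358), so q² + 358q − 604763 = 0.
Discriminant: 358² + 4·604763 = 128164 + 2419052 = 2547216; √2547216 = 1596.
q = (−358 + 1596)/2 = 619, and p = q + 358 = 977.
Check: 619 · 977 = 604763.

619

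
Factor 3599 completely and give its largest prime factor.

3599 = 59 · 61
61 is prime.
So 3599 = 59 · 61; the largest prime factor is 61.

61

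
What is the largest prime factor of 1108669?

59

1108669 = 19 · 58351
58351 = 23 · 2537
2537 = 43 · 59
59 is prime.
So 1108669 = 19 · 23 · 43 · 59; the largest prime factor is 59.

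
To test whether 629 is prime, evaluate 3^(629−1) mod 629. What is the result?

3^1 ≡ 3 (mod 629)
3^2 ≡ 3^2 = 9 ≡ 9 (mod 629)
3^4 ≡ 9^2 = 81 ≡ 81 (mod 629)
3^8 ≡ 81^2 = 6561 ≡ 271 (mod 629)
3^16 ≡ 271^2 = 73441 ≡ 477 (mod 629)
3^32 ≡ 477^2 = 227529 ≡ 460 (mod 629)
3^64 ≡ 460^2 = 211600 ≡ 256 (mod 629)
3^128 ≡ 256^2 = 65536 ≡ 120 (mod 629)
3^256 ≡ 120^2 = 14400 ≡ 562 (mod 629)
3^512 ≡ 562^2 = 315844 ≡ 86 (mod 629)
628 = 512 + 64 + 32 + 16 + 4 in binary powers of 2.
So 3^628 ≡ 86 · 256 · 460 · 477 · 81 ≡ 625 (mod 629).
Since 625 ≠ 1, base 3 is a Fermat witness: 629 is composite.

625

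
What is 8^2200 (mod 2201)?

8^1 ≡ 8 (mod 2201)
8^2 ≡ 8^2 = 64 ≡ 64 (mod 2201)
8^4 ≡ 64^2 = 4096 ≡ 1895 (mod 2201)
8^8 ≡ 1895^2 = 3591025 ≡ 1194 (mod 2201)
8^16 ≡ 1194^2 = 1425636 ≡ 1589 (mod 2201)
8^32 ≡ 1589^2 = 2524921 ≡ 374 (mod 2201)
8^64 ≡ 374^2 = 139876 ≡ 1213 (mod 2201)
8^128 ≡ 1213^2 = 1471369 ≡ 1101 (mod 2201)
8^256 ≡ 1101^2 = 1212201 ≡ 1651 (mod 2201)
8^512 ≡ 1651^2 = 2725801 ≡ 963 (mod 2201)
8^1024 ≡ 963^2 = 927369 ≡ 748 (mod 2201)
8^2048 ≡ 748^2 = 559504 ≡ 450 (mod 2201)
2200 = 2048 + 128 + 16 + 8 in binary powers of 2.
So 8^2200 ≡ 450 · 1101 · 1589 · 1194 ≡ 900 (mod 2201).
Since 900 ≠ 1, base 8 is a Fermat witness: 2201 is composite.

900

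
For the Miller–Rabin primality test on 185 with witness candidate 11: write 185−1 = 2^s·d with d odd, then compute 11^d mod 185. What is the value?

185 − 1 = 184 = 2^3 · 23, so d = 23.
11^1 ≡ 11 (mod 185)
11^2 ≡ 11^2 = 121 ≡ 121 (mod 185)
11^4 ≡ 121^2 = 14641 ≡ 26 (mod 185)
11^8 ≡ 26^2 = 676 ≡ 121 (mod 185)
11^16 ≡ 121^2 = 14641 ≡ 26 (mod 185)
23 = 16 + 4 + 2 + 1 in binary powers of 2.
So 11^23 ≡ 26 · 26 · 121 · 11 ≡ 101 (mod 185).
Squaring chain: 101 → 26 → 121; never reaches −1, so base 11 is a Miller–Rabin witness that 185 is composite.

101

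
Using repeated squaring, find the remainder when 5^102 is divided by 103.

5^1 ≡ 5 (mod 103)
5^2 ≡ 5^2 = 25 ≡ 25 (mod 103)
5^4 ≡ 25^2 = 625 ≡ 7 (mod 103)
5^8 ≡ 7^2 = 49 ≡ 49 (mod 103)
5^16 ≡ 49^2 = 2401 ≡ 32 (mod 103)
5^32 ≡ 32^2 = 1024 ≡ 97 (mod 103)
5^64 ≡ 97^2 = 9409 ≡ 36 (mod 103)
102 = 64 + 32 + 4 + 2 in binary powers of 2.
So 5^102 ≡ 36 · 97 · 7 · 25 ≡ 1 (mod 103).
Since the result is 1, base 5 gives no evidence that 103 is composite.

1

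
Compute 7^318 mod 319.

7^1 ≡ 7 (mod 319)
7^2 ≡ 7^2 = 49 ≡ 49 (mod 319)
7^4 ≡ 49^2 = 2401 ≡ 168 (mod 319)
7^8 ≡ 168^2 = 28224 ≡ 152 (mod 319)
7^16 ≡ 152^2 = 23104 ≡ 136 (mod 319)
7^32 ≡ 136^2 = 18496 ≡ 313 (mod 319)
7^64 ≡ 313^2 = 97969 ≡ 36 (mod 319)
7^128 ≡ 36^2 = 1296 ≡ 20 (mod 319)
7^256 ≡ 20^2 = 400 ≡ 81 (mod 319)
318 = 256 + 32 + 16 + 8 + 4 + 2 in binary powers of 2.
So 7^318 ≡ 81 · 313 · 136 · 152 · 168 · 49 ≡ 53 (mod 319).
Since 53 ≠ 1, base 7 is a Fermat witness: 319 is composite.

53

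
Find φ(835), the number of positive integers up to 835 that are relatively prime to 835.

664

Factor: 835 = 5 · 167.
φ(835) = (5−1) · (167−1) = 4 · 166 = 664.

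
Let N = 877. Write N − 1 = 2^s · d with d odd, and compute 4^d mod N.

877 − 1 = 876 = 2^2 · 219, so d = 219.
4^1 ≡ 4 (mod 877)
4^2 ≡ 4^2 = 16 ≡ 16 (mod 877)
4^4 ≡ 16^2 = 256 ≡ 256 (mod 877)
4^8 ≡ 256^2 = 65536 ≡ 638 (mod 877)
4^16 ≡ 638^2 = 407044 ≡ 116 (mod 877)
4^32 ≡ 116^2 = 13456 ≡ 301 (mod 877)
4^64 ≡ 301^2 = 90601 ≡ 270 (mod 877)
4^128 ≡ 270^2 = 72900 ≡ 109 (mod 877)
219 = 128 + 64 + 16 + 8 + 2 + 1 in binary powers of 2.
So 4^219 ≡ 109 · 270 · 116 · 638 · 16 · 4 ≡ 876 (mod 877).
Since 4^d ≡ 876 (mod 877), base 4 does not prove 877 composite.

876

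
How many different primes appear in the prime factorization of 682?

682 = 2 · 341
341 = 11 · 31
682 = 2 · 11 · 31, which has 3 distinct prime factors.

3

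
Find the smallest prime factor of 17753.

41

17753 is odd.
Digit sum 23, not divisible by 3.
Ends in 3: not divisible by 5.
7: 17753 = 7·2536 + 1
11: 17753 = 11·1613 + 10
13: 17753 = 13·1365 + 8
17: 17753 = 17·1044 + 5
19: 17753 = 19·934 + 7
23: 17753 = 23·771 + 20
29: 17753 = 29·612 + 5
31: 17753 = 31·572 + 21
37: 17753 = 37·479 + 30
41: 17753 = 41·433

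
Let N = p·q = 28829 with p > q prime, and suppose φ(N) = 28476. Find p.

φ(n) = (p−1)(q−1) = n − (p+q) + 1, so p + q = 28829 − 28476 + 1 = 354.
p and q are the roots of t² − 354t + 28829 = 0.
Discriminant: 354² − 4·28829 = 125316 − 115316 = 10000; √10000 = 100.
q = (354 − 100)/2 = 127, p = (354 + 100)/2 = 227.
Check: 127 · 227 = 28829.

227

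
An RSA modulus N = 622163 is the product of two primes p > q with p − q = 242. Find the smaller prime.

Since p = q + 242, we have 622163 = q(q + 242), so q² + 242q − 622163 = 0.
Discriminant: 242² + 4·622163 = 58564 + 2488652 = 2547216; √2547216 = 1596.
q = (−242 + 1596)/2 = 677, and p = q + 242 = 919.
Check: 677 · 919 = 622163.

677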